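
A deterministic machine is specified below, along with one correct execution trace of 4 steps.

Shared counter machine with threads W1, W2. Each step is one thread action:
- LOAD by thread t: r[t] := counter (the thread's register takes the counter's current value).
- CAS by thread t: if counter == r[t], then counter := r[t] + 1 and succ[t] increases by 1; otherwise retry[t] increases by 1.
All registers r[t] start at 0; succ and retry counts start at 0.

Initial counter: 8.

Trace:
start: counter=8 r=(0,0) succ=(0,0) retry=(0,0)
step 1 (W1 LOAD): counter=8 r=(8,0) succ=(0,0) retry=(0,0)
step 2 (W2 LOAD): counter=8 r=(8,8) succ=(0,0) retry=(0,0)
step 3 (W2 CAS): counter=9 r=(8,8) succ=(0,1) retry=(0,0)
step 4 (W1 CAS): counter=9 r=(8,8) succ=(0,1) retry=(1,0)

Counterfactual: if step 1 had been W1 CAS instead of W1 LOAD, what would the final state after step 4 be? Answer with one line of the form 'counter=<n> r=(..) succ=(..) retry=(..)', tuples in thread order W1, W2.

counter=9 r=(0,8) succ=(0,1) retry=(2,0)

(re-executing from step 1 with the substitution; state before step 1: counter=8 r=(0,0) succ=(0,0) retry=(0,0))
step 1 (W1 CAS): counter=8 r=(0,0) succ=(0,0) retry=(1,0)
step 2 (W2 LOAD): counter=8 r=(0,8) succ=(0,0) retry=(1,0)
step 3 (W2 CAS): counter=9 r=(0,8) succ=(0,1) retry=(1,0)
step 4 (W1 CAS): counter=9 r=(0,8) succ=(0,1) retry=(2,0)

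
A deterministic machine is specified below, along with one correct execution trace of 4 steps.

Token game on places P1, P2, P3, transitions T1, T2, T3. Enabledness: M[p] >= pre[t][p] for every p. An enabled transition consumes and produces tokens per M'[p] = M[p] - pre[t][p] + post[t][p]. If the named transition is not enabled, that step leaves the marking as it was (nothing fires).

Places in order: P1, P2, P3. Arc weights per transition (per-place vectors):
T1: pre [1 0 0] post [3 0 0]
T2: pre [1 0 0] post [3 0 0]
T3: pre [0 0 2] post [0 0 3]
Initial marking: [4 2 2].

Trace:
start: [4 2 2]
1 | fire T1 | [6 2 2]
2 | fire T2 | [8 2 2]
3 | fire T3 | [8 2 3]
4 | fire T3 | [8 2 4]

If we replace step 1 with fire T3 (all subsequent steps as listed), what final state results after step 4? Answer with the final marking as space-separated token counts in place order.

(re-executing from step 1 with the substitution; state before step 1: [4 2 2])
1 | fire T3 | [4 2 3]
2 | fire T2 | [6 2 3]
3 | fire T3 | [6 2 4]
4 | fire T3 | [6 2 5]

6 2 5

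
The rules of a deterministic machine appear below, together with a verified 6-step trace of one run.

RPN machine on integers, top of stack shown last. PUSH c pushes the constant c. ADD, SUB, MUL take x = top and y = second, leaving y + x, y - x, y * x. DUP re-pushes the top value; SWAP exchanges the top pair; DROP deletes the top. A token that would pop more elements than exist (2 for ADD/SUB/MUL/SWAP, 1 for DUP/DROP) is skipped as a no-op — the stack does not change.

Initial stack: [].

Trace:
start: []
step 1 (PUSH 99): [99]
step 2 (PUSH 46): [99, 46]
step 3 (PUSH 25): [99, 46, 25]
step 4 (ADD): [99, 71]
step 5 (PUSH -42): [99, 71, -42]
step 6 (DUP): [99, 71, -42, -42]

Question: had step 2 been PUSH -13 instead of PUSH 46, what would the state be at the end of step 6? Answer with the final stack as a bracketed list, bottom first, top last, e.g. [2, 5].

(re-executing from step 2 with the substitution; state before step 2: [99])
step 2 (PUSH -13): [99, -13]
step 3 (PUSH 25): [99, -13, 25]
step 4 (ADD): [99, 12]
step 5 (PUSH -42): [99, 12, -42]
step 6 (DUP): [99, 12, -42, -42]

[99, 12, -42, -42]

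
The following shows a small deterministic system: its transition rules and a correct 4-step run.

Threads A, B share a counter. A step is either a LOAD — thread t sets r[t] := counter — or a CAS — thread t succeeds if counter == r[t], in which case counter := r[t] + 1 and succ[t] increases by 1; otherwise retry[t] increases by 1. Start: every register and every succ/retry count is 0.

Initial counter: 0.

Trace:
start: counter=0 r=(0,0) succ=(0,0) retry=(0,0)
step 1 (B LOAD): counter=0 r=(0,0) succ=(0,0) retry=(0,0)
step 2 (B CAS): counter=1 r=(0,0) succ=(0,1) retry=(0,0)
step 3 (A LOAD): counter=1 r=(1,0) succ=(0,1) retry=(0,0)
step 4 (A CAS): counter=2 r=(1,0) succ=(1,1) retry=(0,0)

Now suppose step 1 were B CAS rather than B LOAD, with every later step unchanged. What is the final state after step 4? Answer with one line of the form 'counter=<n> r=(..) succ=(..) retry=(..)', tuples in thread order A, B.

(re-executing from step 1 with the substitution; state before step 1: counter=0 r=(0,0) succ=(0,0) retry=(0,0))
step 1 (B CAS): counter=1 r=(0,0) succ=(0,1) retry=(0,0)
step 2 (B CAS): counter=1 r=(0,0) succ=(0,1) retry=(0,1)
step 3 (A LOAD): counter=1 r=(1,0) succ=(0,1) retry=(0,1)
step 4 (A CAS): counter=2 r=(1,0) succ=(1,1) retry=(0,1)

counter=2 r=(1,0) succ=(1,1) retry=(0,1)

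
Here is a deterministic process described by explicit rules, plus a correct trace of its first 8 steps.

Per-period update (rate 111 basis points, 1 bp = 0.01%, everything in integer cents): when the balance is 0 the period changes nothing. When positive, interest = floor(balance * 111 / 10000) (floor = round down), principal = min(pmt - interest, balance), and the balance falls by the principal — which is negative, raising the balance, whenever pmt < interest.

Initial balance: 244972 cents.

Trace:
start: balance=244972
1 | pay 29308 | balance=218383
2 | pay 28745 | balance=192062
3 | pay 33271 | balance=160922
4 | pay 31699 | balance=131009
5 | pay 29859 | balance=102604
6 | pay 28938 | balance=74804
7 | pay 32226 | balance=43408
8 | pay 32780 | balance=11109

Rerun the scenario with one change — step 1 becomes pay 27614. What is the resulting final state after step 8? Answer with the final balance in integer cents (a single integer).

12938

(re-executing from step 1 with the substitution; state before step 1: balance=244972)
1 | pay 27614 | balance=220077
2 | pay 28745 | balance=193774
3 | pay 33271 | balance=162653
4 | pay 31699 | balance=132759
5 | pay 29859 | balance=104373
6 | pay 28938 | balance=76593
7 | pay 32226 | balance=45217
8 | pay 32780 | balance=12938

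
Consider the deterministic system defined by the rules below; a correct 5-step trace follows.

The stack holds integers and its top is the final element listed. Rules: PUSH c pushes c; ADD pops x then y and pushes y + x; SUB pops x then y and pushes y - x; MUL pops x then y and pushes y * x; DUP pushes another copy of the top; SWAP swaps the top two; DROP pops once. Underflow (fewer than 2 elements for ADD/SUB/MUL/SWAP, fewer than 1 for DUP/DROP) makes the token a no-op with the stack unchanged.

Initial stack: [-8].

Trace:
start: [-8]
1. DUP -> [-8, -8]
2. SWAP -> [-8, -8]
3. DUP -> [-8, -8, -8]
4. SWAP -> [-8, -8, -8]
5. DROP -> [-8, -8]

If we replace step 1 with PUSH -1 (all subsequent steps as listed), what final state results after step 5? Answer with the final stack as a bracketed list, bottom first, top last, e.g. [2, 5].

[-1, -8]

(re-executing from step 1 with the substitution; state before step 1: [-8])
1. PUSH -1 -> [-8, -1]
2. SWAP -> [-1, -8]
3. DUP -> [-1, -8, -8]
4. SWAP -> [-1, -8, -8]
5. DROP -> [-1, -8]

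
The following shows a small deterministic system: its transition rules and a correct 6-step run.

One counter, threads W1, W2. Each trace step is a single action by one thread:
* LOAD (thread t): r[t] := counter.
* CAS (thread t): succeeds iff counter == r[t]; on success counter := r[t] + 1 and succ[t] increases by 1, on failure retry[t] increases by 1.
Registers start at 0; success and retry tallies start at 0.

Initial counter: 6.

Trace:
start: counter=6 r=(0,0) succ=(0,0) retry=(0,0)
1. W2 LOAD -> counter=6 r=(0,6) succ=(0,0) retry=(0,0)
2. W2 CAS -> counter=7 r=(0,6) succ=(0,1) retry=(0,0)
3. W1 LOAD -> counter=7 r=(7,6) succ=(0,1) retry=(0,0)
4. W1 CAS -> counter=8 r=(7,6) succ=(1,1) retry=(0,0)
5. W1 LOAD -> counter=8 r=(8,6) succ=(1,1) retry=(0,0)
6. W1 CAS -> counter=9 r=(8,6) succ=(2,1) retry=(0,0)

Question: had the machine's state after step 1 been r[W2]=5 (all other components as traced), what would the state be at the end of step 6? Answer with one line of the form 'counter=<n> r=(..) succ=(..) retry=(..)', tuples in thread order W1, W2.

state after step 1 := counter=6 r=(0,5) succ=(0,0) retry=(0,0)
2. W2 CAS -> counter=6 r=(0,5) succ=(0,0) retry=(0,1)
3. W1 LOAD -> counter=6 r=(6,5) succ=(0,0) retry=(0,1)
4. W1 CAS -> counter=7 r=(6,5) succ=(1,0) retry=(0,1)
5. W1 LOAD -> counter=7 r=(7,5) succ=(1,0) retry=(0,1)
6. W1 CAS -> counter=8 r=(7,5) succ=(2,0) retry=(0,1)

counter=8 r=(7,5) succ=(2,0) retry=(0,1)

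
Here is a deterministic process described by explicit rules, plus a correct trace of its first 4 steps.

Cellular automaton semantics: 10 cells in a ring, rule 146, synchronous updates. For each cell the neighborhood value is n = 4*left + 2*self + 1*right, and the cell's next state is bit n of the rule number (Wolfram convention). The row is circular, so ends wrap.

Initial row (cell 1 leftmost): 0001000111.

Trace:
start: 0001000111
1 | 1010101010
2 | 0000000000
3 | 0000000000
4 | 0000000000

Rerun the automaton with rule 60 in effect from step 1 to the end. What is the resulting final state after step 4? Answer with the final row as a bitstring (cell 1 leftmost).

(re-executing steps 1..4 under rule 60; state before step 1: 0001000111)
1 | 1001100100
2 | 1101010110
3 | 1011111101
4 | 0110000011

0110000011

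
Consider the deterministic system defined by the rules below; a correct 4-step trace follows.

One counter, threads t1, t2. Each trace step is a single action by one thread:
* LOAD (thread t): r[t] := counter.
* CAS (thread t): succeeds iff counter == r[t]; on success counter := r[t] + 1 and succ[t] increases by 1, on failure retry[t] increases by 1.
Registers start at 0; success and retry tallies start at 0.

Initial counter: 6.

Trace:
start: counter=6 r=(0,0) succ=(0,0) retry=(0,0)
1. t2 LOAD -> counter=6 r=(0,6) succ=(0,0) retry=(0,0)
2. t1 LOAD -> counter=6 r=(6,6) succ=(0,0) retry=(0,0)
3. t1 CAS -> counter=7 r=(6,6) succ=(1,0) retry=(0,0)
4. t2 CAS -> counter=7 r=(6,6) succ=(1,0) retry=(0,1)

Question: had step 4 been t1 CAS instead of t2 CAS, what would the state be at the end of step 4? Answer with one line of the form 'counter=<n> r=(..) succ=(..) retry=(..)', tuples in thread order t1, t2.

counter=7 r=(6,6) succ=(1,0) retry=(1,0)

(re-executing from step 4 with the substitution; state before step 4: counter=7 r=(6,6) succ=(1,0) retry=(0,0))
4. t1 CAS -> counter=7 r=(6,6) succ=(1,0) retry=(1,0)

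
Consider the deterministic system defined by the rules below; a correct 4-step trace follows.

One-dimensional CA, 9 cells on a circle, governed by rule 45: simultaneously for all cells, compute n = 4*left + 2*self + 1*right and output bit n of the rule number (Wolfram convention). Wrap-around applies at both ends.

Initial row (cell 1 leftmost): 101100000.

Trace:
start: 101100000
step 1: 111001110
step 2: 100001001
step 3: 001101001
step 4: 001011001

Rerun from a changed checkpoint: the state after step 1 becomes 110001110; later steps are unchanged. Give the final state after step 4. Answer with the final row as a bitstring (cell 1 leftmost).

010100001

state after step 1 := 110001110
step 2: 100101001
step 3: 000111001
step 4: 010100001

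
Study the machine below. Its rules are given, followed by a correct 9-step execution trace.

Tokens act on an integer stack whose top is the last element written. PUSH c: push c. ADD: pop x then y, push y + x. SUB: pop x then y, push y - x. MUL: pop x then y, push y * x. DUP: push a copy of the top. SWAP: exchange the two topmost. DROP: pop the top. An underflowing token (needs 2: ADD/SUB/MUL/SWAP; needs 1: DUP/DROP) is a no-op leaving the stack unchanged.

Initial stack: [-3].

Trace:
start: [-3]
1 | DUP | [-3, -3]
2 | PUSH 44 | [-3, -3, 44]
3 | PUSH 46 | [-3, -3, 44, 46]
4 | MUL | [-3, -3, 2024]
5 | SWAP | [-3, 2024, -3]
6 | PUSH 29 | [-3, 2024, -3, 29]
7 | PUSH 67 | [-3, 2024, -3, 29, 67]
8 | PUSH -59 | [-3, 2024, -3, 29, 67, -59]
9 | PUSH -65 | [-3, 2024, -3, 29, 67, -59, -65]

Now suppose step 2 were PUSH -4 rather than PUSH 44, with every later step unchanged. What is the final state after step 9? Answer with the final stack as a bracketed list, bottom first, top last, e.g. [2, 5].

(re-executing from step 2 with the substitution; state before step 2: [-3, -3])
2 | PUSH -4 | [-3, -3, -4]
3 | PUSH 46 | [-3, -3, -4, 46]
4 | MUL | [-3, -3, -184]
5 | SWAP | [-3, -184, -3]
6 | PUSH 29 | [-3, -184, -3, 29]
7 | PUSH 67 | [-3, -184, -3, 29, 67]
8 | PUSH -59 | [-3, -184, -3, 29, 67, -59]
9 | PUSH -65 | [-3, -184, -3, 29, 67, -59, -65]

[-3, -184, -3, 29, 67, -59, -65]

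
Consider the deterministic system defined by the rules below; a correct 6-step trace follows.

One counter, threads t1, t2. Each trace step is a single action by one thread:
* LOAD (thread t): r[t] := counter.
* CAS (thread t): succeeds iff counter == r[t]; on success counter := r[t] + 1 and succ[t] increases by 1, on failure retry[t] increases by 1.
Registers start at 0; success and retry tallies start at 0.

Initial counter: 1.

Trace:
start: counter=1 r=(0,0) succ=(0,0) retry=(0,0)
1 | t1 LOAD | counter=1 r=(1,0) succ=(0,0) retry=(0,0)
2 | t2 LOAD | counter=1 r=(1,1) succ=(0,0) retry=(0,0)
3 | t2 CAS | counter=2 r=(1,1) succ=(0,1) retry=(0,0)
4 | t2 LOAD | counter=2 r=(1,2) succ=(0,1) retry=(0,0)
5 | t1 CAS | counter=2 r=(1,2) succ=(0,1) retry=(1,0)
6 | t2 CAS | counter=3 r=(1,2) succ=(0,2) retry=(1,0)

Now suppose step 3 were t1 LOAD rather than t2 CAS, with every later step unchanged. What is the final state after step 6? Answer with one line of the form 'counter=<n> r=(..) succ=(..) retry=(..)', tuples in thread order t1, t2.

(re-executing from step 3 with the substitution; state before step 3: counter=1 r=(1,1) succ=(0,0) retry=(0,0))
3 | t1 LOAD | counter=1 r=(1,1) succ=(0,0) retry=(0,0)
4 | t2 LOAD | counter=1 r=(1,1) succ=(0,0) retry=(0,0)
5 | t1 CAS | counter=2 r=(1,1) succ=(1,0) retry=(0,0)
6 | t2 CAS | counter=2 r=(1,1) succ=(1,0) retry=(0,1)

counter=2 r=(1,1) succ=(1,0) retry=(0,1)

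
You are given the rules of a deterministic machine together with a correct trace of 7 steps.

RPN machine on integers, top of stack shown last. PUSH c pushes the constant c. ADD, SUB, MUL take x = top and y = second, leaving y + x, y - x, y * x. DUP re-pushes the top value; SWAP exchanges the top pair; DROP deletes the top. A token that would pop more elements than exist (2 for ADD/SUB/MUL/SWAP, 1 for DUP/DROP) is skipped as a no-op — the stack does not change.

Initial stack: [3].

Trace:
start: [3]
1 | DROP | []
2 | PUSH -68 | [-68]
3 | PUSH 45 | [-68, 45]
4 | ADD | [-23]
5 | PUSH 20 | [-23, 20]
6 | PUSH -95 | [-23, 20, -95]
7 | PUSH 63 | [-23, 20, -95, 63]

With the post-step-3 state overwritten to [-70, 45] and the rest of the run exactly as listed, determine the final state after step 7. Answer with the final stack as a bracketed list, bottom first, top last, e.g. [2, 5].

state after step 3 := [-70, 45]
4 | ADD | [-25]
5 | PUSH 20 | [-25, 20]
6 | PUSH -95 | [-25, 20, -95]
7 | PUSH 63 | [-25, 20, -95, 63]

[-25, 20, -95, 63]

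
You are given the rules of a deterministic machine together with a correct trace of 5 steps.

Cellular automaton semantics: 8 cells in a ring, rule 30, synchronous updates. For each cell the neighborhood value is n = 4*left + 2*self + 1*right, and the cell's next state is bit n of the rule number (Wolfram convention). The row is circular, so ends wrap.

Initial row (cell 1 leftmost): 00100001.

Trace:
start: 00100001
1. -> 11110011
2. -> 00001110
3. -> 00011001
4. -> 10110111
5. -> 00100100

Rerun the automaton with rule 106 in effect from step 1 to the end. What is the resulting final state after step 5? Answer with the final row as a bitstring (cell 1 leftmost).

00100100

(re-executing steps 1..5 under rule 106; state before step 1: 00100001)
1. -> 01000010
2. -> 10000100
3. -> 00001001
4. -> 00010010
5. -> 00100100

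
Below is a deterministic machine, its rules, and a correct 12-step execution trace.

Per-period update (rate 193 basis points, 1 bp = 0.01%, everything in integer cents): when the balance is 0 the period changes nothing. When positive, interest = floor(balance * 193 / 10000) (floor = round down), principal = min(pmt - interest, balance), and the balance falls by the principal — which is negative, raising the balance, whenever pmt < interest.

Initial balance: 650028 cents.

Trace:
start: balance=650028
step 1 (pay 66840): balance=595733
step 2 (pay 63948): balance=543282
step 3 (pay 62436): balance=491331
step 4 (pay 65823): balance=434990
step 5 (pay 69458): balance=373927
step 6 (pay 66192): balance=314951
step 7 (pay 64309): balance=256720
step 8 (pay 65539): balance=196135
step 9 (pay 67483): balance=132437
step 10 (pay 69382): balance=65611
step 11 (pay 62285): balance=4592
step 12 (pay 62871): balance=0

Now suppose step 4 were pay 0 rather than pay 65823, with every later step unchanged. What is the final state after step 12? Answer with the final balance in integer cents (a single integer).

(re-executing from step 4 with the substitution; state before step 4: balance=491331)
step 4 (pay 0): balance=500813
step 5 (pay 69458): balance=441020
step 6 (pay 66192): balance=383339
step 7 (pay 64309): balance=326428
step 8 (pay 65539): balance=267189
step 9 (pay 67483): balance=204862
step 10 (pay 69382): balance=139433
step 11 (pay 62285): balance=79839
step 12 (pay 62871): balance=18508

18508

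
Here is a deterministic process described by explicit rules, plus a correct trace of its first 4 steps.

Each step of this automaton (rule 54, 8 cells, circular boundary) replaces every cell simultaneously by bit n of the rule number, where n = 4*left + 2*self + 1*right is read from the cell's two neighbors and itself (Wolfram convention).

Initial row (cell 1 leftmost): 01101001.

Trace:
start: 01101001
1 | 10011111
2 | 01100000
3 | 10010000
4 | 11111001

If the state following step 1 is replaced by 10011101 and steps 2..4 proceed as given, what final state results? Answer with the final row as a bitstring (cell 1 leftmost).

01111000

state after step 1 := 10011101
2 | 01100010
3 | 10010111
4 | 01111000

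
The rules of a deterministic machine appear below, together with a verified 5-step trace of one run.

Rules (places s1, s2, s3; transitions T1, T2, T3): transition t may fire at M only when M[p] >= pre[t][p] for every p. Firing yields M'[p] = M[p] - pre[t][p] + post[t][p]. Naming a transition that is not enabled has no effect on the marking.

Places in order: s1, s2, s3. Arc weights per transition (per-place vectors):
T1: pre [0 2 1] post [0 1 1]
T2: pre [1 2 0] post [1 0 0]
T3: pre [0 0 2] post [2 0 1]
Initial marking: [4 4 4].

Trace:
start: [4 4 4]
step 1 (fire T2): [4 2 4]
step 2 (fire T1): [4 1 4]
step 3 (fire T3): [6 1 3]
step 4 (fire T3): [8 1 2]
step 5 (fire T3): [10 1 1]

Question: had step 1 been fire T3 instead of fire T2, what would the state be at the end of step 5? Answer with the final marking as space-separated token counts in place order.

(re-executing from step 1 with the substitution; state before step 1: [4 4 4])
step 1 (fire T3): [6 4 3]
step 2 (fire T1): [6 3 3]
step 3 (fire T3): [8 3 2]
step 4 (fire T3): [10 3 1]
step 5 (fire T3): [10 3 1]

10 3 1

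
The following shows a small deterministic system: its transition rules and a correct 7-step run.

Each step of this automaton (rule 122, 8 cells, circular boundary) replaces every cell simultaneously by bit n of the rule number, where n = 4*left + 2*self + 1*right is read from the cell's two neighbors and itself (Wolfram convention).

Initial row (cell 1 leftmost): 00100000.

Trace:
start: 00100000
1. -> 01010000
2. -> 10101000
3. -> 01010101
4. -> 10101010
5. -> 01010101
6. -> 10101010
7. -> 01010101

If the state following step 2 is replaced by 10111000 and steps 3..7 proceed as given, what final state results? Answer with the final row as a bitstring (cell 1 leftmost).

11101111

state after step 2 := 10111000
3. -> 01101101
4. -> 11111110
5. -> 10000011
6. -> 11000110
7. -> 11101111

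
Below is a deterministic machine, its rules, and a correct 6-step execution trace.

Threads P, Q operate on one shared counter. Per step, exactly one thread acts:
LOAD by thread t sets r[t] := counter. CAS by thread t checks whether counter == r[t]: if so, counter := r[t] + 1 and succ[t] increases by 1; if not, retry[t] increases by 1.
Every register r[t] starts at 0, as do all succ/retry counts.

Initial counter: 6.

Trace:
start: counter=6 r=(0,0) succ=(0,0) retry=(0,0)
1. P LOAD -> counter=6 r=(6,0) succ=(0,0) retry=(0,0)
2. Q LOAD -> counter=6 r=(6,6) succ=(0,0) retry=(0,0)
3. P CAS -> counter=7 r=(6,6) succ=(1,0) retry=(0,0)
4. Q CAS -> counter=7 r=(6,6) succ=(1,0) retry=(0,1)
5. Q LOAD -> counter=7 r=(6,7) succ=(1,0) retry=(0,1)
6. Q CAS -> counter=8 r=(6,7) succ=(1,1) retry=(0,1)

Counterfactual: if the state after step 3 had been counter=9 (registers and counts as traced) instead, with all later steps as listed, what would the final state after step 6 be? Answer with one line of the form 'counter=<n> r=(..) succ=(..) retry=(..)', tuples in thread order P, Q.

state after step 3 := counter=9 r=(6,6) succ=(1,0) retry=(0,0)
4. Q CAS -> counter=9 r=(6,6) succ=(1,0) retry=(0,1)
5. Q LOAD -> counter=9 r=(6,9) succ=(1,0) retry=(0,1)
6. Q CAS -> counter=10 r=(6,9) succ=(1,1) retry=(0,1)

counter=10 r=(6,9) succ=(1,1) retry=(0,1)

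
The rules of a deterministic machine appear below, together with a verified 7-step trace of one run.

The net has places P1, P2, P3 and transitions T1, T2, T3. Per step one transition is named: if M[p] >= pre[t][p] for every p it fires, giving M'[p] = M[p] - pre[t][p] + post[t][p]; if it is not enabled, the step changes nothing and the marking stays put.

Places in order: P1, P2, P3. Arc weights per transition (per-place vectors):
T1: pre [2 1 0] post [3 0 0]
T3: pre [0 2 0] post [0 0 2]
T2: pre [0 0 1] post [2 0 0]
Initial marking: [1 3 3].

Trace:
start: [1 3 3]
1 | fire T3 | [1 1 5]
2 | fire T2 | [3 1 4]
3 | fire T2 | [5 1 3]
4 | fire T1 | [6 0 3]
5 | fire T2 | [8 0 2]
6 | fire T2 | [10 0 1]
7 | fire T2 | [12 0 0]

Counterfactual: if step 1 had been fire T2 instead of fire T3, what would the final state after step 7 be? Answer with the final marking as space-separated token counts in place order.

(re-executing from step 1 with the substitution; state before step 1: [1 3 3])
1 | fire T2 | [3 3 2]
2 | fire T2 | [5 3 1]
3 | fire T2 | [7 3 0]
4 | fire T1 | [8 2 0]
5 | fire T2 | [8 2 0]
6 | fire T2 | [8 2 0]
7 | fire T2 | [8 2 0]

8 2 0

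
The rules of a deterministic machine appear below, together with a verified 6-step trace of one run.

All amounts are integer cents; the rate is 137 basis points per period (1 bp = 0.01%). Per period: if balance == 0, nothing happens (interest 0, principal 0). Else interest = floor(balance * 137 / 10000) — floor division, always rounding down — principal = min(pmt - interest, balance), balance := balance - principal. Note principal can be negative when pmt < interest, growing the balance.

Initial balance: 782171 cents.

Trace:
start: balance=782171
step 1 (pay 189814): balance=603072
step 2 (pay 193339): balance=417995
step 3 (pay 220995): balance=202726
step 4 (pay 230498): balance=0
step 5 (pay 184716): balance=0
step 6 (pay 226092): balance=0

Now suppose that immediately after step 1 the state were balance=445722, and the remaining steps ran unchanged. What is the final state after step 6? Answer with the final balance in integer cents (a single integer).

0

state after step 1 := balance=445722
step 2 (pay 193339): balance=258489
step 3 (pay 220995): balance=41035
step 4 (pay 230498): balance=0
step 5 (pay 184716): balance=0
step 6 (pay 226092): balance=0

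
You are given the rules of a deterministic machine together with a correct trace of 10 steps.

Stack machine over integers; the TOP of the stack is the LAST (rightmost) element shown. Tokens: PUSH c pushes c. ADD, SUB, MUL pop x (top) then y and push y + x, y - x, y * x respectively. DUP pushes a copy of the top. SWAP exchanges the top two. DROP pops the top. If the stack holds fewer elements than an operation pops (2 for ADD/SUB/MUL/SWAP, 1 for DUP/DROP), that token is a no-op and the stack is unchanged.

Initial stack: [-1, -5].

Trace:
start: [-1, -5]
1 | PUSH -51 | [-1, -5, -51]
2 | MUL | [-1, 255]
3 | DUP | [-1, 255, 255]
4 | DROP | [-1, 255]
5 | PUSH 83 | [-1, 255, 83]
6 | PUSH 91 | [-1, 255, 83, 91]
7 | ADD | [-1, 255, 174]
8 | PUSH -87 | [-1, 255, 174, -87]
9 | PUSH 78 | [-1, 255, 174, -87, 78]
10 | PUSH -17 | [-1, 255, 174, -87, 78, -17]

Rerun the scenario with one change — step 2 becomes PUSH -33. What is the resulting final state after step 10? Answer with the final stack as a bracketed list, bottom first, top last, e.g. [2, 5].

(re-executing from step 2 with the substitution; state before step 2: [-1, -5, -51])
2 | PUSH -33 | [-1, -5, -51, -33]
3 | DUP | [-1, -5, -51, -33, -33]
4 | DROP | [-1, -5, -51, -33]
5 | PUSH 83 | [-1, -5, -51, -33, 83]
6 | PUSH 91 | [-1, -5, -51, -33, 83, 91]
7 | ADD | [-1, -5, -51, -33, 174]
8 | PUSH -87 | [-1, -5, -51, -33, 174, -87]
9 | PUSH 78 | [-1, -5, -51, -33, 174, -87, 78]
10 | PUSH -17 | [-1, -5, -51, -33, 174, -87, 78, -17]

[-1, -5, -51, -33, 174, -87, 78, -17]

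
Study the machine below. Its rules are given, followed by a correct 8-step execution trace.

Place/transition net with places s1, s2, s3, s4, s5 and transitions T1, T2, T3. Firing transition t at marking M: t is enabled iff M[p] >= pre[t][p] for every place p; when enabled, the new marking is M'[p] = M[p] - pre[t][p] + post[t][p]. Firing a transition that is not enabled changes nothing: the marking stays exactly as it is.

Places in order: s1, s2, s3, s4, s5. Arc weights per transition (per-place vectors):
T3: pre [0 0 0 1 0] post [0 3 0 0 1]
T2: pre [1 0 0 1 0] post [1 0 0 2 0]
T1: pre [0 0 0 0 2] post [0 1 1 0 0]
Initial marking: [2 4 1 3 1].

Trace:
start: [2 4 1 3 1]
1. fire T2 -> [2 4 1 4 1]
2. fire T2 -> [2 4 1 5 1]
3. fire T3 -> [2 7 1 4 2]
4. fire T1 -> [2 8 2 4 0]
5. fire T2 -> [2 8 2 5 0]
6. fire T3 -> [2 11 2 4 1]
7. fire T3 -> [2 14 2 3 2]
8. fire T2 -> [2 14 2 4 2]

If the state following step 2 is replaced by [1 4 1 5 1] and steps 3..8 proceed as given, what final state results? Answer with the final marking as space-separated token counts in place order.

state after step 2 := [1 4 1 5 1]
3. fire T3 -> [1 7 1 4 2]
4. fire T1 -> [1 8 2 4 0]
5. fire T2 -> [1 8 2 5 0]
6. fire T3 -> [1 11 2 4 1]
7. fire T3 -> [1 14 2 3 2]
8. fire T2 -> [1 14 2 4 2]

1 14 2 4 2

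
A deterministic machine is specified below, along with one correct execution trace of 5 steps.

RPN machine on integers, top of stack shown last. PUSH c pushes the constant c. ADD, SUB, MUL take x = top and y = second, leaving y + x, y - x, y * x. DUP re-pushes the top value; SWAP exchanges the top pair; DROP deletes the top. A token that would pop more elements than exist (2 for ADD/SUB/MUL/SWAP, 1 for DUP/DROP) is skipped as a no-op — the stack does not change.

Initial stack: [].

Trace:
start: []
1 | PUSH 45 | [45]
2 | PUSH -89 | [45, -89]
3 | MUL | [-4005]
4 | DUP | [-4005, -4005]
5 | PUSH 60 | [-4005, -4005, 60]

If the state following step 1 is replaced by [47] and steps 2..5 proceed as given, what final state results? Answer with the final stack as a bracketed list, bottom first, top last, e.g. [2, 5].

[-4183, -4183, 60]

state after step 1 := [47]
2 | PUSH -89 | [47, -89]
3 | MUL | [-4183]
4 | DUP | [-4183, -4183]
5 | PUSH 60 | [-4183, -4183, 60]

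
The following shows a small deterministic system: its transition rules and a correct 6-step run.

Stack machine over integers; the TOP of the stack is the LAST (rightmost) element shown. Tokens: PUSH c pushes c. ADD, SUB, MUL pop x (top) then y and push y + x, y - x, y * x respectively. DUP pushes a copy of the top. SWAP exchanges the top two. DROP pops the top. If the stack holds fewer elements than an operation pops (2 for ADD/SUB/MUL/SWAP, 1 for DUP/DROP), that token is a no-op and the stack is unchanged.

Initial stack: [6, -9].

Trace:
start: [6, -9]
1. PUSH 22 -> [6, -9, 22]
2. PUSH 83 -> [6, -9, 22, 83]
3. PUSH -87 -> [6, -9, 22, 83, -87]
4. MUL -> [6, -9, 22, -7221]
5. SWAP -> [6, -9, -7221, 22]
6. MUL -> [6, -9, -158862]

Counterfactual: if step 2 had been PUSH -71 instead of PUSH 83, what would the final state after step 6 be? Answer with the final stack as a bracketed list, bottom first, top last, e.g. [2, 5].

[6, -9, 135894]

(re-executing from step 2 with the substitution; state before step 2: [6, -9, 22])
2. PUSH -71 -> [6, -9, 22, -71]
3. PUSH -87 -> [6, -9, 22, -71, -87]
4. MUL -> [6, -9, 22, 6177]
5. SWAP -> [6, -9, 6177, 22]
6. MUL -> [6, -9, 135894]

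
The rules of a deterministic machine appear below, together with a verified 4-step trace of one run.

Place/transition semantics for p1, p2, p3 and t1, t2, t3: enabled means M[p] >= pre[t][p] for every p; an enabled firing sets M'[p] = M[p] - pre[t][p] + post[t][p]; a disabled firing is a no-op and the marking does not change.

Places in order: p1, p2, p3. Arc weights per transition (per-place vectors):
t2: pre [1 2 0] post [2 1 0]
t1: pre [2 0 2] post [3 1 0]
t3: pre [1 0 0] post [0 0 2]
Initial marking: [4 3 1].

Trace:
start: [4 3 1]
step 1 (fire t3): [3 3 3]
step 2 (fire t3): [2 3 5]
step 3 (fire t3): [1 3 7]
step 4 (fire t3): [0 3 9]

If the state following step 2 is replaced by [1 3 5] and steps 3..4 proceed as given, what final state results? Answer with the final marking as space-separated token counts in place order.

state after step 2 := [1 3 5]
step 3 (fire t3): [0 3 7]
step 4 (fire t3): [0 3 7]

0 3 7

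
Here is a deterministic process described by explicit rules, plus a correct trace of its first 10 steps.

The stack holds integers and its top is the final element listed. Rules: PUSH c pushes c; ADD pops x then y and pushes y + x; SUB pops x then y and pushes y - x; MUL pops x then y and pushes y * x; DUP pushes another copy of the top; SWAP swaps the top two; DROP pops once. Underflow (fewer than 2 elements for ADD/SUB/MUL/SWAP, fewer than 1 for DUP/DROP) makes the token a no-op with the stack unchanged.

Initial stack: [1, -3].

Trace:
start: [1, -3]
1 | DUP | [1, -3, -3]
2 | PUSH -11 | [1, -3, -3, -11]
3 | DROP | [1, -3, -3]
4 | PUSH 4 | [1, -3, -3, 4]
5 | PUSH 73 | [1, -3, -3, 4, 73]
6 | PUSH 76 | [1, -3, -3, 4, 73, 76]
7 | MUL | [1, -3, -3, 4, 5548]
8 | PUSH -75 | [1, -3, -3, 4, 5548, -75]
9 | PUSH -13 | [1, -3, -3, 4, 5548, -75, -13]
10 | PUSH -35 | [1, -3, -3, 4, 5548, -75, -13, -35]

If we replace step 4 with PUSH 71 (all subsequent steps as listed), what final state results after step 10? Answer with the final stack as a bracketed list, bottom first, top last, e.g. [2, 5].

[1, -3, -3, 71, 5548, -75, -13, -35]

(re-executing from step 4 with the substitution; state before step 4: [1, -3, -3])
4 | PUSH 71 | [1, -3, -3, 71]
5 | PUSH 73 | [1, -3, -3, 71, 73]
6 | PUSH 76 | [1, -3, -3, 71, 73, 76]
7 | MUL | [1, -3, -3, 71, 5548]
8 | PUSH -75 | [1, -3, -3, 71, 5548, -75]
9 | PUSH -13 | [1, -3, -3, 71, 5548, -75, -13]
10 | PUSH -35 | [1, -3, -3, 71, 5548, -75, -13, -35]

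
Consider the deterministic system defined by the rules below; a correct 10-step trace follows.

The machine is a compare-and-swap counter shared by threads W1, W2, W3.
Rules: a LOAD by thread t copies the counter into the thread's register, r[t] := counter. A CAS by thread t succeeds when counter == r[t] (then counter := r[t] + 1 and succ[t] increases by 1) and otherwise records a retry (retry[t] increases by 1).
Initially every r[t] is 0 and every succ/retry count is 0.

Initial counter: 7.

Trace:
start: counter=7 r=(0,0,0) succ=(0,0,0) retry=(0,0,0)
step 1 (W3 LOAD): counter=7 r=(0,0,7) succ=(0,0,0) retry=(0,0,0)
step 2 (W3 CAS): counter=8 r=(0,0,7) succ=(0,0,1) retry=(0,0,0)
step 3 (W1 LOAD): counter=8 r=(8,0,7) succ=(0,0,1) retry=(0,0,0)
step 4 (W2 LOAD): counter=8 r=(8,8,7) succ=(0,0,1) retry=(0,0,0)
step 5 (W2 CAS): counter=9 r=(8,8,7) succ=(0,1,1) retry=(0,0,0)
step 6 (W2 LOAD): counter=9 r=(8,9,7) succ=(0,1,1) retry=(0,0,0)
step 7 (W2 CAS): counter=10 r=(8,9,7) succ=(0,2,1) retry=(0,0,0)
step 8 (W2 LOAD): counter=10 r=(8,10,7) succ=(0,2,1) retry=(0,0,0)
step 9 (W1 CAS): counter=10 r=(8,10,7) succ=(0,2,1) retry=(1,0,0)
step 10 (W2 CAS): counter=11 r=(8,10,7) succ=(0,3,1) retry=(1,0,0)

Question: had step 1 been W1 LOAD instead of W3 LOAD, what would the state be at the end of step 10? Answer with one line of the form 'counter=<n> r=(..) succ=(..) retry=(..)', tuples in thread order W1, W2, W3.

counter=10 r=(7,9,0) succ=(0,3,0) retry=(1,0,1)

(re-executing from step 1 with the substitution; state before step 1: counter=7 r=(0,0,0) succ=(0,0,0) retry=(0,0,0))
step 1 (W1 LOAD): counter=7 r=(7,0,0) succ=(0,0,0) retry=(0,0,0)
step 2 (W3 CAS): counter=7 r=(7,0,0) succ=(0,0,0) retry=(0,0,1)
step 3 (W1 LOAD): counter=7 r=(7,0,0) succ=(0,0,0) retry=(0,0,1)
step 4 (W2 LOAD): counter=7 r=(7,7,0) succ=(0,0,0) retry=(0,0,1)
step 5 (W2 CAS): counter=8 r=(7,7,0) succ=(0,1,0) retry=(0,0,1)
step 6 (W2 LOAD): counter=8 r=(7,8,0) succ=(0,1,0) retry=(0,0,1)
step 7 (W2 CAS): counter=9 r=(7,8,0) succ=(0,2,0) retry=(0,0,1)
step 8 (W2 LOAD): counter=9 r=(7,9,0) succ=(0,2,0) retry=(0,0,1)
step 9 (W1 CAS): counter=9 r=(7,9,0) succ=(0,2,0) retry=(1,0,1)
step 10 (W2 CAS): counter=10 r=(7,9,0) succ=(0,3,0) retry=(1,0,1)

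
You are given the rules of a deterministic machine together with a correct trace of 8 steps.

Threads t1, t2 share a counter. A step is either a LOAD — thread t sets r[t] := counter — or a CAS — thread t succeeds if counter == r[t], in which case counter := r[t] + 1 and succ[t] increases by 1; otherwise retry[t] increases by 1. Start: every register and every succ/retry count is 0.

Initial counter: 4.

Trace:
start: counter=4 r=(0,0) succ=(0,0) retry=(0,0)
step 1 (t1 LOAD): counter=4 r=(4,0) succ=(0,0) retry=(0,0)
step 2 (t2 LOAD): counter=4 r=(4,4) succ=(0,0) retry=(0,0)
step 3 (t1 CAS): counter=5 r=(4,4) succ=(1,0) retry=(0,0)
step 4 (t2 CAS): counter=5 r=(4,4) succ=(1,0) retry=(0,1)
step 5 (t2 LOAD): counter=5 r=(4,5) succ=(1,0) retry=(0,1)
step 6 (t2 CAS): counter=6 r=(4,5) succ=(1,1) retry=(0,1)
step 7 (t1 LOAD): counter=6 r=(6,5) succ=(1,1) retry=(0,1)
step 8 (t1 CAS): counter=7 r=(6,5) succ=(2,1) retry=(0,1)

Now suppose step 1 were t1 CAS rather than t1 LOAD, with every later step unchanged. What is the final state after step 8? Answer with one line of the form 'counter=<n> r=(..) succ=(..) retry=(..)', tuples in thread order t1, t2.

(re-executing from step 1 with the substitution; state before step 1: counter=4 r=(0,0) succ=(0,0) retry=(0,0))
step 1 (t1 CAS): counter=4 r=(0,0) succ=(0,0) retry=(1,0)
step 2 (t2 LOAD): counter=4 r=(0,4) succ=(0,0) retry=(1,0)
step 3 (t1 CAS): counter=4 r=(0,4) succ=(0,0) retry=(2,0)
step 4 (t2 CAS): counter=5 r=(0,4) succ=(0,1) retry=(2,0)
step 5 (t2 LOAD): counter=5 r=(0,5) succ=(0,1) retry=(2,0)
step 6 (t2 CAS): counter=6 r=(0,5) succ=(0,2) retry=(2,0)
step 7 (t1 LOAD): counter=6 r=(6,5) succ=(0,2) retry=(2,0)
step 8 (t1 CAS): counter=7 r=(6,5) succ=(1,2) retry=(2,0)

counter=7 r=(6,5) succ=(1,2) retry=(2,0)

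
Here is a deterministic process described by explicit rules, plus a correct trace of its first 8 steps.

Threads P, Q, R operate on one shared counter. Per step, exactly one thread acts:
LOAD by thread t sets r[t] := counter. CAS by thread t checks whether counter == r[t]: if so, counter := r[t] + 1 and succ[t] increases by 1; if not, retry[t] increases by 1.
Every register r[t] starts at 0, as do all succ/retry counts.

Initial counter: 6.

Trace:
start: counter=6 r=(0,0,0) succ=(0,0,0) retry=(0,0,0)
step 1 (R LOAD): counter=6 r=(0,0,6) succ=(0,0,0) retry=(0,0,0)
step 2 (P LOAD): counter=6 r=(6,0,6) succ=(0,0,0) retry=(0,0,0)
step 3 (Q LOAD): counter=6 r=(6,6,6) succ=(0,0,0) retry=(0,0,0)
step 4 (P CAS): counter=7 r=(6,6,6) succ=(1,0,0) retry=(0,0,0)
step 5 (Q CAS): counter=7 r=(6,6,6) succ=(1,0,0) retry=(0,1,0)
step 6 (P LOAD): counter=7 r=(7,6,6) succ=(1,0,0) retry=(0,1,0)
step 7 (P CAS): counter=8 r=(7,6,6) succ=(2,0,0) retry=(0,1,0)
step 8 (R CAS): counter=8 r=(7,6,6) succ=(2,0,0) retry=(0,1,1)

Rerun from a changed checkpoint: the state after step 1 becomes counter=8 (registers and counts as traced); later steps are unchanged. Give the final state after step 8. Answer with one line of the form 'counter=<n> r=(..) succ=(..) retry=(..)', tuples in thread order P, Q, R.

counter=10 r=(9,8,6) succ=(2,0,0) retry=(0,1,1)

state after step 1 := counter=8 r=(0,0,6) succ=(0,0,0) retry=(0,0,0)
step 2 (P LOAD): counter=8 r=(8,0,6) succ=(0,0,0) retry=(0,0,0)
step 3 (Q LOAD): counter=8 r=(8,8,6) succ=(0,0,0) retry=(0,0,0)
step 4 (P CAS): counter=9 r=(8,8,6) succ=(1,0,0) retry=(0,0,0)
step 5 (Q CAS): counter=9 r=(8,8,6) succ=(1,0,0) retry=(0,1,0)
step 6 (P LOAD): counter=9 r=(9,8,6) succ=(1,0,0) retry=(0,1,0)
step 7 (P CAS): counter=10 r=(9,8,6) succ=(2,0,0) retry=(0,1,0)
step 8 (R CAS): counter=10 r=(9,8,6) succ=(2,0,0) retry=(0,1,1)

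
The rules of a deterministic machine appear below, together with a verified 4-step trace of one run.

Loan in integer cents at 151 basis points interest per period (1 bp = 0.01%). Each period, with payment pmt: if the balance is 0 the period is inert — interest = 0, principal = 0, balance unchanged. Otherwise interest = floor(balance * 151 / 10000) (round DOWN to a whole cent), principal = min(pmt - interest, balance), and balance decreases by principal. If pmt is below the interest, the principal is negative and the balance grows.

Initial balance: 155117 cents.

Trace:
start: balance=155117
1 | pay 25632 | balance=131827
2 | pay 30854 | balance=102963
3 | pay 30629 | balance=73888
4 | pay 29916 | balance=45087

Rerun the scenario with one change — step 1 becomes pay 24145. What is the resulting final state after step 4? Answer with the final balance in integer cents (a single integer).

(re-executing from step 1 with the substitution; state before step 1: balance=155117)
1 | pay 24145 | balance=133314
2 | pay 30854 | balance=104473
3 | pay 30629 | balance=75421
4 | pay 29916 | balance=46643

46643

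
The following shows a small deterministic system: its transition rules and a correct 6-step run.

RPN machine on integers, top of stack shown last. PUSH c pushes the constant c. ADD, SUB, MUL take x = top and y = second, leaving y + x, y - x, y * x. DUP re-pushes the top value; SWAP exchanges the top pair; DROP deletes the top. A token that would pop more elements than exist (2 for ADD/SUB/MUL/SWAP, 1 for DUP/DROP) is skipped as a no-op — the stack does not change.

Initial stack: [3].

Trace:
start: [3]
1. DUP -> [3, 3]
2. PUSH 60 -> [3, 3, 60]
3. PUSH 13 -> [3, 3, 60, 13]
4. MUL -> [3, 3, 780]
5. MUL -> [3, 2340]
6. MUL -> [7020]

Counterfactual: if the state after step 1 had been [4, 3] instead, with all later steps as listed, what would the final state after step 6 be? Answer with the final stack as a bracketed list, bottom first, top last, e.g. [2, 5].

[9360]

state after step 1 := [4, 3]
2. PUSH 60 -> [4, 3, 60]
3. PUSH 13 -> [4, 3, 60, 13]
4. MUL -> [4, 3, 780]
5. MUL -> [4, 2340]
6. MUL -> [9360]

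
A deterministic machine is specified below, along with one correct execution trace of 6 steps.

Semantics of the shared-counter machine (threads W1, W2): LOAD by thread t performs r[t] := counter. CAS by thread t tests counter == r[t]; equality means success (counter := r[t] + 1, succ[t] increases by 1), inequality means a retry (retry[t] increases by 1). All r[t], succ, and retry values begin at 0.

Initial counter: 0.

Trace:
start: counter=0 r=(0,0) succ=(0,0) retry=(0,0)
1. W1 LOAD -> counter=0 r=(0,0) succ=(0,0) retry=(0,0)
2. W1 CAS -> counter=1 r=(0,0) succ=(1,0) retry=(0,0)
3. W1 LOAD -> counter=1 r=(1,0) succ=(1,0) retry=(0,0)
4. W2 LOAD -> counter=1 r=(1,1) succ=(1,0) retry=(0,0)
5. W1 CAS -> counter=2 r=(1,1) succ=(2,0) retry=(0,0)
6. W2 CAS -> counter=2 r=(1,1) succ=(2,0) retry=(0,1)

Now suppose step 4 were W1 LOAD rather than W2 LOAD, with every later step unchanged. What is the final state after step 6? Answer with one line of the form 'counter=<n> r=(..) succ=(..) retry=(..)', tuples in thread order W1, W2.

counter=2 r=(1,0) succ=(2,0) retry=(0,1)

(re-executing from step 4 with the substitution; state before step 4: counter=1 r=(1,0) succ=(1,0) retry=(0,0))
4. W1 LOAD -> counter=1 r=(1,0) succ=(1,0) retry=(0,0)
5. W1 CAS -> counter=2 r=(1,0) succ=(2,0) retry=(0,0)
6. W2 CAS -> counter=2 r=(1,0) succ=(2,0) retry=(0,1)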